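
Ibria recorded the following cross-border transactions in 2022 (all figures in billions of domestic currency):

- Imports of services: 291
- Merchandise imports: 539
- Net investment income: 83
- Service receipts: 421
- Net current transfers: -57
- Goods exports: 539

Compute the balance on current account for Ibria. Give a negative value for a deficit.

156

Goods balance = 539 - 539 = 0
Services balance = 421 - 291 = 130
Trade balance (goods + services) = 0 + 130 = 130
Net primary income = 83
Net secondary income = -57
Current account = 130 + 83 + (-57) = 156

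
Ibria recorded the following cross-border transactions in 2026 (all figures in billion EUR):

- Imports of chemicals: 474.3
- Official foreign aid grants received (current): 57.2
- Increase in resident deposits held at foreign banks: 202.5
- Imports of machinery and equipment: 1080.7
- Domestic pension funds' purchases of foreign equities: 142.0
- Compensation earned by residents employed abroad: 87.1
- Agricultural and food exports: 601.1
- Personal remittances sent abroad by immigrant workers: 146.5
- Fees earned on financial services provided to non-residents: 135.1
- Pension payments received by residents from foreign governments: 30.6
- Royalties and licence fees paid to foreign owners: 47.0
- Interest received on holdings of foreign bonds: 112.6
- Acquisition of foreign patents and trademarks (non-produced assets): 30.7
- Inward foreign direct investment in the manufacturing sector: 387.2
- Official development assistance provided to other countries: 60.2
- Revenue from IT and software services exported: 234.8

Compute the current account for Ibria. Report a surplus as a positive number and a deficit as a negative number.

-550.2

Goods: 601.1 - 1080.7 - 474.3 = -953.9
Services: 135.1 - 47.0 + 234.8 = 322.9
Primary income: 112.6 + 87.1 = 199.7
Secondary income: 30.6 - 146.5 - 60.2 + 57.2 = -118.9
Current account = (-953.9) + 322.9 + 199.7 + (-118.9) = -550.2
(Excluded from the current account — financial account: increase in resident deposits held at foreign banks 202.5, domestic pension funds' purchases of foreign equities 142.0, inward foreign direct investment in the manufacturing sector 387.2; capital account: acquisition of foreign patents and trademarks (non-produced assets) 30.7.)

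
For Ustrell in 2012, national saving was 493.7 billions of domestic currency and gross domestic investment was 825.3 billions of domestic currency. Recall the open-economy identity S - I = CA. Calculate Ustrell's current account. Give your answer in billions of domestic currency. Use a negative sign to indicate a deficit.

-331.6

CA = S - I = 493.7 - 825.3 = -331.6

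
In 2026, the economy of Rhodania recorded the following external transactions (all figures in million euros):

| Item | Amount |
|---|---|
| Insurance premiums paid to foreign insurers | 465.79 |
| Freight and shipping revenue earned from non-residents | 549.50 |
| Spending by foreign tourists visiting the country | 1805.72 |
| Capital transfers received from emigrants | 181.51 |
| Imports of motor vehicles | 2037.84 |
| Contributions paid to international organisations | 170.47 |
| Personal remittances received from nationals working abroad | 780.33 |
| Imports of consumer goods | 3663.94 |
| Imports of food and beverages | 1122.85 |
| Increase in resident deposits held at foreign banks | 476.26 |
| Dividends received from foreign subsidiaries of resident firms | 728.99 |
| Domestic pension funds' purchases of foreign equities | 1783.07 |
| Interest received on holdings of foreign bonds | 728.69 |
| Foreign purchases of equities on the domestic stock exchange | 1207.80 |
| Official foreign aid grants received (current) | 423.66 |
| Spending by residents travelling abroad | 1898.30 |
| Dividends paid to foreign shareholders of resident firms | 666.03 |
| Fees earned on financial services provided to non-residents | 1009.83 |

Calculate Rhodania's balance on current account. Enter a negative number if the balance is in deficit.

Goods: -3663.94 - 1122.85 - 2037.84 = -6824.63
Services: -465.79 - 1898.30 + 1805.72 + 1009.83 + 549.50 = 1000.96
Primary income: -666.03 + 728.69 + 728.99 = 791.65
Secondary income: 780.33 + 423.66 - 170.47 = 1033.52
Current account = (-6824.63) + 1000.96 + 791.65 + 1033.52 = -3998.50
(Excluded from the current account — capital account: capital transfers received from emigrants 181.51; financial account: increase in resident deposits held at foreign banks 476.26, domestic pension funds' purchases of foreign equities 1783.07, foreign purchases of equities on the domestic stock exchange 1207.80.)

-3998.50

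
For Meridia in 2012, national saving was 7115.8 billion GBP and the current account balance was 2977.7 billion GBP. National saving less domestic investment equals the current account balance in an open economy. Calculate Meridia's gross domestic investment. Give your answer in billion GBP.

4138.1

I = S - CA = 7115.8 - 2977.7 = 4138.1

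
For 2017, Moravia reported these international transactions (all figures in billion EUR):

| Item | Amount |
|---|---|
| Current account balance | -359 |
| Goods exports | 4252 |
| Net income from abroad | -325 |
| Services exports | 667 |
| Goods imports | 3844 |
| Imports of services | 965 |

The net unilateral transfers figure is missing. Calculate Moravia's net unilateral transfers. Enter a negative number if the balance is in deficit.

Current account = goods balance + services balance + net primary income + net secondary income
Sum of the known components = -215
Net unilateral transfers = CA - (known components) = -359 - (-215) = -144

-144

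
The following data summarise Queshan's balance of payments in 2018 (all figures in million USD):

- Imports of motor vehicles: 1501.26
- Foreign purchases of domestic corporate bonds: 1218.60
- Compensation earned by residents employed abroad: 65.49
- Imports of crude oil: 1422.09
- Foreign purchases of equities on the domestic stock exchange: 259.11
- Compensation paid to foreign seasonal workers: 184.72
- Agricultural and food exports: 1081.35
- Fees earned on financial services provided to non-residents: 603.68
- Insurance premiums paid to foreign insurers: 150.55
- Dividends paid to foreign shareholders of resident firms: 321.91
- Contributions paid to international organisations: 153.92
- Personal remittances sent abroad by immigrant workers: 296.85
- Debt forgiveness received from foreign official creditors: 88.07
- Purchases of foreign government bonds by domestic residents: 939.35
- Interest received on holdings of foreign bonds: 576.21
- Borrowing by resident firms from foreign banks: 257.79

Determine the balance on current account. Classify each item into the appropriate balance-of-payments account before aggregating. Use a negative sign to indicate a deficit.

Goods: 1081.35 - 1422.09 - 1501.26 = -1842.00
Services: 603.68 - 150.55 = 453.13
Primary income: 576.21 - 184.72 - 321.91 + 65.49 = 135.07
Secondary income: -296.85 - 153.92 = -450.77
Current account = (-1842.00) + 453.13 + 135.07 + (-450.77) = -1704.57
(Excluded from the current account — financial account: foreign purchases of domestic corporate bonds 1218.60, foreign purchases of equities on the domestic stock exchange 259.11, purchases of foreign government bonds by domestic residents 939.35, borrowing by resident firms from foreign banks 257.79; capital account: debt forgiveness received from foreign official creditors 88.07.)

-1704.57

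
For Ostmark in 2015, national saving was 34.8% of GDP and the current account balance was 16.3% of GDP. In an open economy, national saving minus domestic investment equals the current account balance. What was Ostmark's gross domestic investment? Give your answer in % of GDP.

S - I = CA (net lending to the rest of the world).
I = S - CA = 34.8 - 16.3 = 18.5

18.5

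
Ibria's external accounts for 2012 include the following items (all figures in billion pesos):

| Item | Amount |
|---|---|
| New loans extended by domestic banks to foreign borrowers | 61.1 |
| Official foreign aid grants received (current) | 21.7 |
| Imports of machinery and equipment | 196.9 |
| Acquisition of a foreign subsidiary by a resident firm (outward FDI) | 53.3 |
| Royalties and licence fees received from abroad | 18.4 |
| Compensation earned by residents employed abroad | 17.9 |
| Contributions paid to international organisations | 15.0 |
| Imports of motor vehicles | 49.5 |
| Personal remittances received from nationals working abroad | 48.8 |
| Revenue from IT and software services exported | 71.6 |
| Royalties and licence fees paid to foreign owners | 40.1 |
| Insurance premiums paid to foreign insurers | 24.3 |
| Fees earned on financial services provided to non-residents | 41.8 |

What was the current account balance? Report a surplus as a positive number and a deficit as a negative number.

Goods: -196.9 - 49.5 = -246.4
Services: -24.3 - 40.1 + 18.4 + 41.8 + 71.6 = 67.4
Primary income: 17.9
Secondary income: -15.0 + 21.7 + 48.8 = 55.5
Current account = (-246.4) + 67.4 + 17.9 + 55.5 = -105.6
(Excluded from the current account — financial account: new loans extended by domestic banks to foreign borrowers 61.1, acquisition of a foreign subsidiary by a resident firm (outward FDI) 53.3.)

-105.6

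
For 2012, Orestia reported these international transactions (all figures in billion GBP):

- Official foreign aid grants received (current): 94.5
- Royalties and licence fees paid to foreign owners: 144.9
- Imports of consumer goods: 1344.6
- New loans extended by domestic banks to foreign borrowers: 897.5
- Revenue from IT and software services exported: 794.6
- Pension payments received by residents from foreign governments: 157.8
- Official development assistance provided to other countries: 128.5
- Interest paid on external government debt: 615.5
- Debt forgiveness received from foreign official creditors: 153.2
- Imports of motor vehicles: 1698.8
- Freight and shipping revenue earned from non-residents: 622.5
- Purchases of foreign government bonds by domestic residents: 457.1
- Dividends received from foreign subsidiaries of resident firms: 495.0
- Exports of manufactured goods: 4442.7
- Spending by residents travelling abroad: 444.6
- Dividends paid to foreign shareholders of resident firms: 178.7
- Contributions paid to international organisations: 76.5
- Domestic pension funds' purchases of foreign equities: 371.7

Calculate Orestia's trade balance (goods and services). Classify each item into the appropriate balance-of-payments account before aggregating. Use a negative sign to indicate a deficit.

Goods: -1344.6 - 1698.8 + 4442.7 = 1399.3
Services: -144.9 + 622.5 - 444.6 + 794.6 = 827.6
Trade balance = 1399.3 + 827.6 = 2226.9
(Excluded from the trade balance — secondary income: official foreign aid grants received (current) 94.5, pension payments received by residents from foreign governments 157.8, official development assistance provided to other countries 128.5, contributions paid to international organisations 76.5; financial account: new loans extended by domestic banks to foreign borrowers 897.5, purchases of foreign government bonds by domestic residents 457.1, domestic pension funds' purchases of foreign equities 371.7; primary income: interest paid on external government debt 615.5, dividends received from foreign subsidiaries of resident firms 495.0, dividends paid to foreign shareholders of resident firms 178.7; capital account: debt forgiveness received from foreign official creditors 153.2.)

2226.9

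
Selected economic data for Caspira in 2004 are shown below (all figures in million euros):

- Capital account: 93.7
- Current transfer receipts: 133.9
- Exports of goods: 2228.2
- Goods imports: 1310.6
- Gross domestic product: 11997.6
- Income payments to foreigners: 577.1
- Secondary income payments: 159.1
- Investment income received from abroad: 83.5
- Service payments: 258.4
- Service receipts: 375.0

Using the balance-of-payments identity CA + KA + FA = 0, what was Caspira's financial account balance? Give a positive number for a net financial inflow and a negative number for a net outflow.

-609.1

Goods balance = 2228.2 - 1310.6 = 917.6
Services balance = 375.0 - 258.4 = 116.6
Trade balance (goods + services) = 917.6 + 116.6 = 1034.2
Net primary income = 83.5 - 577.1 = -493.6
Net secondary income = 133.9 - 159.1 = -25.2
Current account = 1034.2 + (-493.6) + (-25.2) = 515.4
Financial account = -(515.4 + 93.7) = -609.1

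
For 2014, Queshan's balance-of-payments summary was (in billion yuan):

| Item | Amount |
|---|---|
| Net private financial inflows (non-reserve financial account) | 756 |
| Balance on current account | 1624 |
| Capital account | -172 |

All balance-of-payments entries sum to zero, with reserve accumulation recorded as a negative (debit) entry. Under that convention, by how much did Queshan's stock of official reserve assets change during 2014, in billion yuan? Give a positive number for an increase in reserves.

2208

Official reserve transactions balance = -(1624 + (-172) + 756) = -2208
An accumulation of reserves is recorded as a debit (negative entry), so the change in the stock of reserves is the negative of that balance.
Change in official reserves = -(-2208) = 2208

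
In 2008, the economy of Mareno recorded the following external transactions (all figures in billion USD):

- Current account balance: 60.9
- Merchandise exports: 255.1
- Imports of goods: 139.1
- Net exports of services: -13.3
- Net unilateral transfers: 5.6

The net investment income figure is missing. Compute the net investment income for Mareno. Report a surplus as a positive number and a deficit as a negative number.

-47.4

Current account = goods balance + services balance + net primary income + net secondary income
Sum of the known components = 108.3
Net investment income = CA - (known components) = 60.9 - 108.3 = -47.4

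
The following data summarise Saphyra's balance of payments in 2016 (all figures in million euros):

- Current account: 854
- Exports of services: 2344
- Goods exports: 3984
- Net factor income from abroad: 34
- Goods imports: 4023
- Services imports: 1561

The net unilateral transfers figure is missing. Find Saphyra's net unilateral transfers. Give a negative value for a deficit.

Current account = goods balance + services balance + net primary income + net secondary income
Sum of the known components = 778
Net unilateral transfers = CA - (known components) = 854 - 778 = 76

76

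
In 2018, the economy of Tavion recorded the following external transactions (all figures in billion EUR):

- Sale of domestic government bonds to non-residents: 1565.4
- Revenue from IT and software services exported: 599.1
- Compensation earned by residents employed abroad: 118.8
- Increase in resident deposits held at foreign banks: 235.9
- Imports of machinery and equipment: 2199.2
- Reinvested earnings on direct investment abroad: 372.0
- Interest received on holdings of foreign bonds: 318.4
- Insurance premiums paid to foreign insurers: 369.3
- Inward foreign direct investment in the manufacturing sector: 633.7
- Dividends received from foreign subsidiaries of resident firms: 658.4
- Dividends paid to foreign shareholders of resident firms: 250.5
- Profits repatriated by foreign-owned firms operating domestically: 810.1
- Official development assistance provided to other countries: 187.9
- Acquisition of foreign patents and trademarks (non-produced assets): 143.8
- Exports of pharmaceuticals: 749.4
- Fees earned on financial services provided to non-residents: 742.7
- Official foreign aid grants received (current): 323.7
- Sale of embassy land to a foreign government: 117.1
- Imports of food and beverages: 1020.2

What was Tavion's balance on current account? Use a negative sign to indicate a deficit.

Goods: -1020.2 - 2199.2 + 749.4 = -2470.0
Services: 742.7 - 369.3 + 599.1 = 972.5
Primary income: 118.8 + 658.4 + 318.4 - 250.5 + 372.0 - 810.1 = 407.0
Secondary income: -187.9 + 323.7 = 135.8
Current account = (-2470.0) + 972.5 + 407.0 + 135.8 = -954.7
(Excluded from the current account — financial account: sale of domestic government bonds to non-residents 1565.4, increase in resident deposits held at foreign banks 235.9, inward foreign direct investment in the manufacturing sector 633.7; capital account: acquisition of foreign patents and trademarks (non-produced assets) 143.8, sale of embassy land to a foreign government 117.1.)

-954.7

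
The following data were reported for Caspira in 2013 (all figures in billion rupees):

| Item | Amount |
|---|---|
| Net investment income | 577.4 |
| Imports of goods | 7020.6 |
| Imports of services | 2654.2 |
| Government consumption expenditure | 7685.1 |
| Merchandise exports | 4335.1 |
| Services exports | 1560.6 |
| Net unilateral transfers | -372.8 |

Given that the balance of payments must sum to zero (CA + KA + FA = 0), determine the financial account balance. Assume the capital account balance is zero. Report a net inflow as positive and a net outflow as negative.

3574.5

Goods balance = 4335.1 - 7020.6 = -2685.5
Services balance = 1560.6 - 2654.2 = -1093.6
Trade balance (goods + services) = -2685.5 + (-1093.6) = -3779.1
Net primary income = 577.4
Net secondary income = -372.8
Current account = -3779.1 + 577.4 + (-372.8) = -3574.5
Financial account = -(-3574.5) = 3574.5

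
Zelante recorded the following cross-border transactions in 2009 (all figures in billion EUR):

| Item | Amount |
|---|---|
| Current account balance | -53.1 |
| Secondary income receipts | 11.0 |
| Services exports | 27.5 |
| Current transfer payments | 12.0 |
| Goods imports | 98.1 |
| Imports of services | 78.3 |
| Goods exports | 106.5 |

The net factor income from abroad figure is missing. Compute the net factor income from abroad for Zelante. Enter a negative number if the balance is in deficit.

-9.7

Current account = goods balance + services balance + net primary income + net secondary income
Sum of the known components = -43.4
Net factor income from abroad = CA - (known components) = -53.1 - (-43.4) = -9.7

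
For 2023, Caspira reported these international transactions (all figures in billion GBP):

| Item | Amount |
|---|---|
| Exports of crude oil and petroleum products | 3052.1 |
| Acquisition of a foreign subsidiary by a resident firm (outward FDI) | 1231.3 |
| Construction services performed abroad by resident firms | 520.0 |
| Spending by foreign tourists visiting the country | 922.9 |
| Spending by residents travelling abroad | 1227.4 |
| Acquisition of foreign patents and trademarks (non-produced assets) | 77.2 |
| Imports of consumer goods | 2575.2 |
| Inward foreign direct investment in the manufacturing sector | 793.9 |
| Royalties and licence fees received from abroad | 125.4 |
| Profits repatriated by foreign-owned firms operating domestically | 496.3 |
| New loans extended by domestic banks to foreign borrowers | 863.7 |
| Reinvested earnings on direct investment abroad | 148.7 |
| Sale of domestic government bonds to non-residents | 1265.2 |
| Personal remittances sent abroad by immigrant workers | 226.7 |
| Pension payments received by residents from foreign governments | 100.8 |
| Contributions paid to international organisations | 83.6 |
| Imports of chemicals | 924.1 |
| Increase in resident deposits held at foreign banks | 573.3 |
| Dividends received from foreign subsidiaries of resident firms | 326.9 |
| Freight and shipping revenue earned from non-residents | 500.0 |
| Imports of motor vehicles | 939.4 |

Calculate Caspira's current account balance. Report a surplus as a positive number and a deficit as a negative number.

-775.9

Goods: -939.4 + 3052.1 - 2575.2 - 924.1 = -1386.6
Services: 125.4 - 1227.4 + 520.0 + 922.9 + 500.0 = 840.9
Primary income: -496.3 + 148.7 + 326.9 = -20.7
Secondary income: -83.6 + 100.8 - 226.7 = -209.5
Current account = (-1386.6) + 840.9 + (-20.7) + (-209.5) = -775.9
(Excluded from the current account — financial account: acquisition of a foreign subsidiary by a resident firm (outward FDI) 1231.3, inward foreign direct investment in the manufacturing sector 793.9, new loans extended by domestic banks to foreign borrowers 863.7, sale of domestic government bonds to non-residents 1265.2, increase in resident deposits held at foreign banks 573.3; capital account: acquisition of foreign patents and trademarks (non-produced assets) 77.2.)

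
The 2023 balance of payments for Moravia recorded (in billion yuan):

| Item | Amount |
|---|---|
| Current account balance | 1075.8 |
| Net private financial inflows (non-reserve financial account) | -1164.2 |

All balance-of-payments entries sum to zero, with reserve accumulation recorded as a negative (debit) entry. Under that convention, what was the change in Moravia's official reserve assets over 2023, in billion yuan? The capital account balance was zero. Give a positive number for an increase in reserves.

-88.4

Official reserve transactions balance = -(1075.8 + (-1164.2)) = 88.4
An accumulation of reserves is recorded as a debit (negative entry), so the change in the stock of reserves is the negative of that balance.
Change in official reserves = -(88.4) = -88.4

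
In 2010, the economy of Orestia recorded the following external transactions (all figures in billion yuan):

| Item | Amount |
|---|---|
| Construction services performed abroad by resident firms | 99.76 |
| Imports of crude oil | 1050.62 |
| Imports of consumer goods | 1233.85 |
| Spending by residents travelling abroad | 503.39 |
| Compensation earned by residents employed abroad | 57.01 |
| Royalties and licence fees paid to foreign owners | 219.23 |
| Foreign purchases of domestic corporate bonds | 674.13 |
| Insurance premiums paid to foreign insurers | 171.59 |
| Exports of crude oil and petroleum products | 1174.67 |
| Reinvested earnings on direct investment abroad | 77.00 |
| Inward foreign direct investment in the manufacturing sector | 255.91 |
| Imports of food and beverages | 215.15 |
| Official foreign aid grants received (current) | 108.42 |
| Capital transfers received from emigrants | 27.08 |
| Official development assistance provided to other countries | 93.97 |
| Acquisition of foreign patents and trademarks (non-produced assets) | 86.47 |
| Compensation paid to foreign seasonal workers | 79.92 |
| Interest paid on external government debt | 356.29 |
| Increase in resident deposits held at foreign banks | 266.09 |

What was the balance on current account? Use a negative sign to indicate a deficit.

-2407.15

Goods: -215.15 - 1050.62 - 1233.85 + 1174.67 = -1324.95
Services: -219.23 - 171.59 + 99.76 - 503.39 = -794.45
Primary income: 77.00 - 79.92 - 356.29 + 57.01 = -302.20
Secondary income: -93.97 + 108.42 = 14.45
Current account = (-1324.95) + (-794.45) + (-302.20) + 14.45 = -2407.15
(Excluded from the current account — financial account: foreign purchases of domestic corporate bonds 674.13, inward foreign direct investment in the manufacturing sector 255.91, increase in resident deposits held at foreign banks 266.09; capital account: capital transfers received from emigrants 27.08, acquisition of foreign patents and trademarks (non-produced assets) 86.47.)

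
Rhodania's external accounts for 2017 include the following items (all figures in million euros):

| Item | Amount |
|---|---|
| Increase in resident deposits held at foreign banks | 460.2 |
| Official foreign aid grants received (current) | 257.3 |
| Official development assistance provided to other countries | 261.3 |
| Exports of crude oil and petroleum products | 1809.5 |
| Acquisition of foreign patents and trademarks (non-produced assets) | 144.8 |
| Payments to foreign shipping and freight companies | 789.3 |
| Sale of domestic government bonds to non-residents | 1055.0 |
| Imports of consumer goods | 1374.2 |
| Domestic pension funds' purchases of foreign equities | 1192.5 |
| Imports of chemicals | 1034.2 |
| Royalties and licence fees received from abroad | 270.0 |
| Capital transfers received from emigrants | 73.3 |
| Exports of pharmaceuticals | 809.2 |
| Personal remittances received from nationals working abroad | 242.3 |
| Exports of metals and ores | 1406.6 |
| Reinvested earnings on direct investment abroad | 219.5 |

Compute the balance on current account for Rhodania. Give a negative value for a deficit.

1555.4

Goods: 809.2 - 1374.2 + 1406.6 + 1809.5 - 1034.2 = 1616.9
Services: 270.0 - 789.3 = -519.3
Primary income: 219.5
Secondary income: 242.3 - 261.3 + 257.3 = 238.3
Current account = 1616.9 + (-519.3) + 219.5 + 238.3 = 1555.4
(Excluded from the current account — financial account: increase in resident deposits held at foreign banks 460.2, sale of domestic government bonds to non-residents 1055.0, domestic pension funds' purchases of foreign equities 1192.5; capital account: acquisition of foreign patents and trademarks (non-produced assets) 144.8, capital transfers received from emigrants 73.3.)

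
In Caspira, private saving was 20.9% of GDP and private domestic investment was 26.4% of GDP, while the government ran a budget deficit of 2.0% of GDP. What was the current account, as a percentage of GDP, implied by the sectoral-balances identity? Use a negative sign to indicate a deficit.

By the sectoral-balances identity, CA = (S_private - I) + (T - G).
Private balance = 20.9 - 26.4 = -5.5
Government balance (T - G) = -2.0
CA = -5.5 + (-2.0) = -7.5

-7.5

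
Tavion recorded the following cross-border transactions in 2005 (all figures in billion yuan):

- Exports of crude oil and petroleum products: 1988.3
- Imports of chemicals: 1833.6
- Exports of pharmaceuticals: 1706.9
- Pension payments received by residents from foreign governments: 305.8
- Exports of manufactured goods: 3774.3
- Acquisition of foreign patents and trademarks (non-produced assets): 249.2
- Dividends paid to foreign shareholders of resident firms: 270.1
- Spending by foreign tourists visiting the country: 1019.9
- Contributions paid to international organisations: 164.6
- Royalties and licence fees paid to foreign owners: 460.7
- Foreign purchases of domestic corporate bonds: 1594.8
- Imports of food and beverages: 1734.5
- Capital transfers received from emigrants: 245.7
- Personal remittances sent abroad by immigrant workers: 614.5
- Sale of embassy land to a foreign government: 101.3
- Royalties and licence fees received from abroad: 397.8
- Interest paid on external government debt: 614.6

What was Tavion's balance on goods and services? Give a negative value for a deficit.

Goods: 1706.9 + 1988.3 + 3774.3 - 1734.5 - 1833.6 = 3901.4
Services: 1019.9 + 397.8 - 460.7 = 957.0
Trade balance = 3901.4 + 957.0 = 4858.4
(Excluded from the trade balance — secondary income: pension payments received by residents from foreign governments 305.8, contributions paid to international organisations 164.6, personal remittances sent abroad by immigrant workers 614.5; capital account: acquisition of foreign patents and trademarks (non-produced assets) 249.2, capital transfers received from emigrants 245.7, sale of embassy land to a foreign government 101.3; primary income: dividends paid to foreign shareholders of resident firms 270.1, interest paid on external government debt 614.6; financial account: foreign purchases of domestic corporate bonds 1594.8.)

4858.4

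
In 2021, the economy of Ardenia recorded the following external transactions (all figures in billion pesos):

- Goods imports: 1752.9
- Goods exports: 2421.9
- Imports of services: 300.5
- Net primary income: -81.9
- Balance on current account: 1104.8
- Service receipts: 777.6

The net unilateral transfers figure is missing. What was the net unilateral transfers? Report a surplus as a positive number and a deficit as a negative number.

Current account = goods balance + services balance + net primary income + net secondary income
Sum of the known components = 1064.2
Net unilateral transfers = CA - (known components) = 1104.8 - 1064.2 = 40.6

40.6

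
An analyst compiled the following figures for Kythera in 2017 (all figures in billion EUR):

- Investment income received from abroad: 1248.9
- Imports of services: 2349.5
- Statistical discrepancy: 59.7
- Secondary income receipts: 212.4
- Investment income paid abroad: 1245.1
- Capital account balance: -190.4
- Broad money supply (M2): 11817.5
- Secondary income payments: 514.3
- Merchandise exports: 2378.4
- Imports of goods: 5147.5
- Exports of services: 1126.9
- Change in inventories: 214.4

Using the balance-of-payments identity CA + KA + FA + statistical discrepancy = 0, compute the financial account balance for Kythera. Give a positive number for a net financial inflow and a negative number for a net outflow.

Goods balance = 2378.4 - 5147.5 = -2769.1
Services balance = 1126.9 - 2349.5 = -1222.6
Trade balance (goods + services) = -2769.1 + (-1222.6) = -3991.7
Net primary income = 1248.9 - 1245.1 = 3.8
Net secondary income = 212.4 - 514.3 = -301.9
Current account = -3991.7 + 3.8 + (-301.9) = -4289.8
Financial account = -(-4289.8 + (-190.4) + 59.7) = 4420.5

4420.5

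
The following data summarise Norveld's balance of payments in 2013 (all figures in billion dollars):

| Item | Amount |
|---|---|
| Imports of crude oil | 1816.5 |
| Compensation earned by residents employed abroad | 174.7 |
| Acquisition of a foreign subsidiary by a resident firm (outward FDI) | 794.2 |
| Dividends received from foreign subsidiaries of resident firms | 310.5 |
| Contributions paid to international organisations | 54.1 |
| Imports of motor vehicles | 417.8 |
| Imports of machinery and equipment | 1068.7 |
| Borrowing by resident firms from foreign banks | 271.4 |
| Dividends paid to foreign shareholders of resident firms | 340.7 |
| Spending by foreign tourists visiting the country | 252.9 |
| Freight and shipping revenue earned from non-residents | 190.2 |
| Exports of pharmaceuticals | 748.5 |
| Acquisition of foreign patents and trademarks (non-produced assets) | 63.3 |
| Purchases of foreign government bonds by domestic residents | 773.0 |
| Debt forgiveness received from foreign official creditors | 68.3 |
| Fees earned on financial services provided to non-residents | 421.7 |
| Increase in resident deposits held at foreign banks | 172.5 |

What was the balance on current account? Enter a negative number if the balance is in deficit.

-1599.3

Goods: 748.5 - 1068.7 - 417.8 - 1816.5 = -2554.5
Services: 190.2 + 421.7 + 252.9 = 864.8
Primary income: -340.7 + 310.5 + 174.7 = 144.5
Secondary income: -54.1
Current account = (-2554.5) + 864.8 + 144.5 + (-54.1) = -1599.3
(Excluded from the current account — financial account: acquisition of a foreign subsidiary by a resident firm (outward FDI) 794.2, borrowing by resident firms from foreign banks 271.4, purchases of foreign government bonds by domestic residents 773.0, increase in resident deposits held at foreign banks 172.5; capital account: acquisition of foreign patents and trademarks (non-produced assets) 63.3, debt forgiveness received from foreign official creditors 68.3.)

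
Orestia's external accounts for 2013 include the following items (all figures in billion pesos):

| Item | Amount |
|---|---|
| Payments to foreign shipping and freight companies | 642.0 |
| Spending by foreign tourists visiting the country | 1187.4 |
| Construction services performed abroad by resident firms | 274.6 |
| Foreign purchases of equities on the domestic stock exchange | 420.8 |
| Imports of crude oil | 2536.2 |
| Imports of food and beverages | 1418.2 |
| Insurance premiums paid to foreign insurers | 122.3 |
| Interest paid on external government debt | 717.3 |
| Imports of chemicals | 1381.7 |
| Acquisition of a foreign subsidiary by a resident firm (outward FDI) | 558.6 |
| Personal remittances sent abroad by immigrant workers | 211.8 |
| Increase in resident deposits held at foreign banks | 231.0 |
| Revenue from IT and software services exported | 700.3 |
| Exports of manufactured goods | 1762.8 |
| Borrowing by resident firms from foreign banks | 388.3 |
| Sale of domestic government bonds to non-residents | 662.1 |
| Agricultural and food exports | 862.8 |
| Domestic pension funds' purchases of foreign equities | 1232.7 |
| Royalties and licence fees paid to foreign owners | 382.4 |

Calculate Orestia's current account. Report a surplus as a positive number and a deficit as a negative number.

Goods: 1762.8 + 862.8 - 1418.2 - 2536.2 - 1381.7 = -2710.5
Services: 1187.4 + 274.6 + 700.3 - 382.4 - 122.3 - 642.0 = 1015.6
Primary income: -717.3
Secondary income: -211.8
Current account = (-2710.5) + 1015.6 + (-717.3) + (-211.8) = -2624.0
(Excluded from the current account — financial account: foreign purchases of equities on the domestic stock exchange 420.8, acquisition of a foreign subsidiary by a resident firm (outward FDI) 558.6, increase in resident deposits held at foreign banks 231.0, borrowing by resident firms from foreign banks 388.3, sale of domestic government bonds to non-residents 662.1, domestic pension funds' purchases of foreign equities 1232.7.)

-2624.0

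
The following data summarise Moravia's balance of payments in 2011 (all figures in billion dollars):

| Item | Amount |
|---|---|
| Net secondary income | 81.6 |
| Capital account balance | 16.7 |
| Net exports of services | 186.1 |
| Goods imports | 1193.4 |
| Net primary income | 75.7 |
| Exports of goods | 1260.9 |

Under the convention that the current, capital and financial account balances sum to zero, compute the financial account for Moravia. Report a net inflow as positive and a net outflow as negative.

Goods balance = 1260.9 - 1193.4 = 67.5
Services balance = 186.1
Trade balance (goods + services) = 67.5 + 186.1 = 253.6
Net primary income = 75.7
Net secondary income = 81.6
Current account = 253.6 + 75.7 + 81.6 = 410.9
Financial account = -(410.9 + 16.7) = -427.6

-427.6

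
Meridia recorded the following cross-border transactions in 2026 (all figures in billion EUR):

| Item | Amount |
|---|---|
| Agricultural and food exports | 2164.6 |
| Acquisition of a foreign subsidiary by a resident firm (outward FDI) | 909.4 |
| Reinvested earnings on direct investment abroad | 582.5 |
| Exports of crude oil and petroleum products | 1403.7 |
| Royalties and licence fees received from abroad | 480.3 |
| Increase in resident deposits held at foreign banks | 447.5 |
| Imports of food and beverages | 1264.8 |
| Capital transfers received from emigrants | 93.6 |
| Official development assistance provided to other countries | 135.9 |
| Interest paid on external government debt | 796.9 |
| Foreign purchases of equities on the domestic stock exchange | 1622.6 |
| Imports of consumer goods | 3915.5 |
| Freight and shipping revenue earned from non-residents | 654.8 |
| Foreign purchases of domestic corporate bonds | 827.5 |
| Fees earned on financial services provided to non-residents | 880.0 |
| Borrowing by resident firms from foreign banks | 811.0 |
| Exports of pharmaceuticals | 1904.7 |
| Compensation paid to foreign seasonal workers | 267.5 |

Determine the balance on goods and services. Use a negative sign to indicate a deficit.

Goods: 2164.6 + 1904.7 - 3915.5 + 1403.7 - 1264.8 = 292.7
Services: 480.3 + 654.8 + 880.0 = 2015.1
Trade balance = 292.7 + 2015.1 = 2307.8
(Excluded from the trade balance — financial account: acquisition of a foreign subsidiary by a resident firm (outward FDI) 909.4, increase in resident deposits held at foreign banks 447.5, foreign purchases of equities on the domestic stock exchange 1622.6, foreign purchases of domestic corporate bonds 827.5, borrowing by resident firms from foreign banks 811.0; primary income: reinvested earnings on direct investment abroad 582.5, interest paid on external government debt 796.9, compensation paid to foreign seasonal workers 267.5; capital account: capital transfers received from emigrants 93.6; secondary income: official development assistance provided to other countries 135.9.)

2307.8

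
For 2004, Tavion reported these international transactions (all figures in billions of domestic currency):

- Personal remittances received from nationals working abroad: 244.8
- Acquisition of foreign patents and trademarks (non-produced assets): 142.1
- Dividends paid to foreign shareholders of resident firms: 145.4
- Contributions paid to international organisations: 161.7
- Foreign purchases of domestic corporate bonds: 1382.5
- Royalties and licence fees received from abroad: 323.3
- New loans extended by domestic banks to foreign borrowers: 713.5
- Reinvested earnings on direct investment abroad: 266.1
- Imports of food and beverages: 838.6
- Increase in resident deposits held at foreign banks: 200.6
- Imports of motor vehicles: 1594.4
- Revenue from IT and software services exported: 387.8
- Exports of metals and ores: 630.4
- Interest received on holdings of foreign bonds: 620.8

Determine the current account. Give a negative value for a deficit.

-266.9

Goods: -1594.4 - 838.6 + 630.4 = -1802.6
Services: 323.3 + 387.8 = 711.1
Primary income: -145.4 + 266.1 + 620.8 = 741.5
Secondary income: 244.8 - 161.7 = 83.1
Current account = (-1802.6) + 711.1 + 741.5 + 83.1 = -266.9
(Excluded from the current account — capital account: acquisition of foreign patents and trademarks (non-produced assets) 142.1; financial account: foreign purchases of domestic corporate bonds 1382.5, new loans extended by domestic banks to foreign borrowers 713.5, increase in resident deposits held at foreign banks 200.6.)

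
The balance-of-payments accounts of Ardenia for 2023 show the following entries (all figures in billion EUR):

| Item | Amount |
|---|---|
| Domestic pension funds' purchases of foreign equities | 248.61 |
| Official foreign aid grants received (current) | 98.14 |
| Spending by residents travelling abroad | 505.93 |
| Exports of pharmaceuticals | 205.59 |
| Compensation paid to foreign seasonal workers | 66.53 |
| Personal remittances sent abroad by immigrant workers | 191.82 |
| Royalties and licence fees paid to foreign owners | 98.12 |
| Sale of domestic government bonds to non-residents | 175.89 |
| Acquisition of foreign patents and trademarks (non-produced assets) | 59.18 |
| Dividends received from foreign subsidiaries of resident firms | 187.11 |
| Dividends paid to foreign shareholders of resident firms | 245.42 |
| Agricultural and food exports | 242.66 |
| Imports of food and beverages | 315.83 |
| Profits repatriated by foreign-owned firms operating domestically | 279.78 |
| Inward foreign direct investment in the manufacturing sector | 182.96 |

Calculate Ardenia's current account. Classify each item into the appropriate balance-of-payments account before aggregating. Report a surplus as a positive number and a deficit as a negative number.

-969.93

Goods: 205.59 + 242.66 - 315.83 = 132.42
Services: -98.12 - 505.93 = -604.05
Primary income: -245.42 - 279.78 + 187.11 - 66.53 = -404.62
Secondary income: 98.14 - 191.82 = -93.68
Current account = 132.42 + (-604.05) + (-404.62) + (-93.68) = -969.93
(Excluded from the current account — financial account: domestic pension funds' purchases of foreign equities 248.61, sale of domestic government bonds to non-residents 175.89, inward foreign direct investment in the manufacturing sector 182.96; capital account: acquisition of foreign patents and trademarks (non-produced assets) 59.18.)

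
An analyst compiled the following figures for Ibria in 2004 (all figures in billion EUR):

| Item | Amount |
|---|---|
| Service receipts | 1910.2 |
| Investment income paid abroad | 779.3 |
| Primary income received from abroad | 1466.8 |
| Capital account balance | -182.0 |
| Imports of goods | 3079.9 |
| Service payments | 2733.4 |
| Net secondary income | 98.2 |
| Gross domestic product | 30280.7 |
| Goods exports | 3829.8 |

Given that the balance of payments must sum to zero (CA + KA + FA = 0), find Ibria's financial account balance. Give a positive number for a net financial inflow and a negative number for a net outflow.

-530.4

Goods balance = 3829.8 - 3079.9 = 749.9
Services balance = 1910.2 - 2733.4 = -823.2
Trade balance (goods + services) = 749.9 + (-823.2) = -73.3
Net primary income = 1466.8 - 779.3 = 687.5
Net secondary income = 98.2
Current account = -73.3 + 687.5 + 98.2 = 712.4
Financial account = -(712.4 + (-182.0)) = -530.4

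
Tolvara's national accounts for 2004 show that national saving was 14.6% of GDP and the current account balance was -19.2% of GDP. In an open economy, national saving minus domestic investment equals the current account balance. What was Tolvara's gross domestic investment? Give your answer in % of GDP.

I = S - CA = 14.6 - (-19.2) = 33.8

33.8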